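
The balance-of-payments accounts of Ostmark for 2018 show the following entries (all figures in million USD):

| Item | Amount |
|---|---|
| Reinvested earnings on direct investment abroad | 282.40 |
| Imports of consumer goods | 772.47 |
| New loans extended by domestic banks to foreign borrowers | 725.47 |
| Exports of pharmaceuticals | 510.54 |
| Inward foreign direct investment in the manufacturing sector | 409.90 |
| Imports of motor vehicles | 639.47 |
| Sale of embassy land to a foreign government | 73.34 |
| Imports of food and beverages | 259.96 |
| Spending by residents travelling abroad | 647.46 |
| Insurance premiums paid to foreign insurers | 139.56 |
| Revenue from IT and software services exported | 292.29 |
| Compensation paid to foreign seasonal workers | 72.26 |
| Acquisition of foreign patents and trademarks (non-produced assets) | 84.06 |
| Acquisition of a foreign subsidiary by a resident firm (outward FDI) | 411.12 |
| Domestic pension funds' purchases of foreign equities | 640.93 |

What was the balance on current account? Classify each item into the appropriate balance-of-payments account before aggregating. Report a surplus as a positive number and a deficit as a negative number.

Goods: -259.96 - 772.47 - 639.47 + 510.54 = -1161.36
Services: -647.46 - 139.56 + 292.29 = -494.73
Primary income: -72.26 + 282.40 = 210.14
Current account = (-1161.36) + (-494.73) + 210.14 = -1445.95
(Excluded from the current account — financial account: new loans extended by domestic banks to foreign borrowers 725.47, inward foreign direct investment in the manufacturing sector 409.90, acquisition of a foreign subsidiary by a resident firm (outward FDI) 411.12, domestic pension funds' purchases of foreign equities 640.93; capital account: sale of embassy land to a foreign government 73.34, acquisition of foreign patents and trademarks (non-produced assets) 84.06.)

-1445.95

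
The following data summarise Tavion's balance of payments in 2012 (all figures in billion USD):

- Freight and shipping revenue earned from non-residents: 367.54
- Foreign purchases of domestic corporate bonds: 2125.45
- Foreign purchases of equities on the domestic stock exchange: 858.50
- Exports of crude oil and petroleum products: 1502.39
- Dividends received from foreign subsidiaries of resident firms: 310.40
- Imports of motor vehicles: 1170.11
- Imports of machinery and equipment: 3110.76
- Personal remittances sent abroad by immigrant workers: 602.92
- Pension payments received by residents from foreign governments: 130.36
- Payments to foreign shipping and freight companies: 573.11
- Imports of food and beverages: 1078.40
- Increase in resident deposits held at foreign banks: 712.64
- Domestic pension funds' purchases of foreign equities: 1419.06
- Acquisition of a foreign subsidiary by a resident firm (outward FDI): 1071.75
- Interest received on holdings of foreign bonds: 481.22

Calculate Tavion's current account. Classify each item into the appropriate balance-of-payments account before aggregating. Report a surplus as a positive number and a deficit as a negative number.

Goods: -3110.76 - 1170.11 - 1078.40 + 1502.39 = -3856.88
Services: -573.11 + 367.54 = -205.57
Primary income: 310.40 + 481.22 = 791.62
Secondary income: 130.36 - 602.92 = -472.56
Current account = (-3856.88) + (-205.57) + 791.62 + (-472.56) = -3743.39
(Excluded from the current account — financial account: foreign purchases of domestic corporate bonds 2125.45, foreign purchases of equities on the domestic stock exchange 858.50, increase in resident deposits held at foreign banks 712.64, domestic pension funds' purchases of foreign equities 1419.06, acquisition of a foreign subsidiary by a resident firm (outward FDI) 1071.75.)

-3743.39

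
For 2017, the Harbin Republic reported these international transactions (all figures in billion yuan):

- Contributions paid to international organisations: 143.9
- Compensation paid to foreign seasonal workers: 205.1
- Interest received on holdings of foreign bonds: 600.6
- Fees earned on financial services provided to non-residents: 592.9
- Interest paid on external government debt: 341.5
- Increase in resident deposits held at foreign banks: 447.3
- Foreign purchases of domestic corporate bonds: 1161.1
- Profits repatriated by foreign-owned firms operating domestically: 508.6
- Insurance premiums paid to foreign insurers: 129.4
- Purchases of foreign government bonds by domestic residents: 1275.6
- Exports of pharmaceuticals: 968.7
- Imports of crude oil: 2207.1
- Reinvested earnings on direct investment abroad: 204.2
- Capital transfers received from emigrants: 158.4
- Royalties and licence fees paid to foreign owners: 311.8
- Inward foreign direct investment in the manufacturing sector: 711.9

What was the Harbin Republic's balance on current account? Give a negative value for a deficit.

Goods: -2207.1 + 968.7 = -1238.4
Services: -311.8 - 129.4 + 592.9 = 151.7
Primary income: 600.6 - 205.1 - 508.6 - 341.5 + 204.2 = -250.4
Secondary income: -143.9
Current account = (-1238.4) + 151.7 + (-250.4) + (-143.9) = -1481.0
(Excluded from the current account — financial account: increase in resident deposits held at foreign banks 447.3, foreign purchases of domestic corporate bonds 1161.1, purchases of foreign government bonds by domestic residents 1275.6, inward foreign direct investment in the manufacturing sector 711.9; capital account: capital transfers received from emigrants 158.4.)

-1481.0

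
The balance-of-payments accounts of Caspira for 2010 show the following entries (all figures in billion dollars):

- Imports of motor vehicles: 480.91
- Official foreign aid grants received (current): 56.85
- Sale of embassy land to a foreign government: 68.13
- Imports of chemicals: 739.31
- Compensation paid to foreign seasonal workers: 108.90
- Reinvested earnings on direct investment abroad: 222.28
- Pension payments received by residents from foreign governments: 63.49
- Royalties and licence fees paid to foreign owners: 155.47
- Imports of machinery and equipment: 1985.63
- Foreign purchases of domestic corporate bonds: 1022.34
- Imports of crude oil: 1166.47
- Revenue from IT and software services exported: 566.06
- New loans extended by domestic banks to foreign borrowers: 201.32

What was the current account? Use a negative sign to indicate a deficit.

Goods: -1166.47 - 739.31 - 480.91 - 1985.63 = -4372.32
Services: 566.06 - 155.47 = 410.59
Primary income: 222.28 - 108.90 = 113.38
Secondary income: 56.85 + 63.49 = 120.34
Current account = (-4372.32) + 410.59 + 113.38 + 120.34 = -3728.01
(Excluded from the current account — capital account: sale of embassy land to a foreign government 68.13; financial account: foreign purchases of domestic corporate bonds 1022.34, new loans extended by domestic banks to foreign borrowers 201.32.)

-3728.01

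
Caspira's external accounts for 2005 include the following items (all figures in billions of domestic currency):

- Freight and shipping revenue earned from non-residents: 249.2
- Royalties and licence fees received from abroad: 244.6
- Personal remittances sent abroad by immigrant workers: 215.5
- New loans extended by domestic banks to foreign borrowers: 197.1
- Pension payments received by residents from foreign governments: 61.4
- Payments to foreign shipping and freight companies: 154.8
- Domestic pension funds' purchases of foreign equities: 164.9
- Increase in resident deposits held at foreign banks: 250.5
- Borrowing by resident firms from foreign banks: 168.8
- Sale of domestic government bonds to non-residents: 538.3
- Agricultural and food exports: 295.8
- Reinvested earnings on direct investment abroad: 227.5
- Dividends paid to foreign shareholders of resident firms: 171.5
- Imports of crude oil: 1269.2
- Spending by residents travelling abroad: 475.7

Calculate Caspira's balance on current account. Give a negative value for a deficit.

Goods: 295.8 - 1269.2 = -973.4
Services: -475.7 + 244.6 + 249.2 - 154.8 = -136.7
Primary income: -171.5 + 227.5 = 56.0
Secondary income: 61.4 - 215.5 = -154.1
Current account = (-973.4) + (-136.7) + 56.0 + (-154.1) = -1208.2
(Excluded from the current account — financial account: new loans extended by domestic banks to foreign borrowers 197.1, domestic pension funds' purchases of foreign equities 164.9, increase in resident deposits held at foreign banks 250.5, borrowing by resident firms from foreign banks 168.8, sale of domestic government bonds to non-residents 538.3.)

-1208.2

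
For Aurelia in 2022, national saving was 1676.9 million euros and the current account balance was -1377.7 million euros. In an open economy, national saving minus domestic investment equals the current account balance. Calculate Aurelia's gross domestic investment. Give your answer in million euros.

3054.6

I = S - CA = 1676.9 - (-1377.7) = 3054.6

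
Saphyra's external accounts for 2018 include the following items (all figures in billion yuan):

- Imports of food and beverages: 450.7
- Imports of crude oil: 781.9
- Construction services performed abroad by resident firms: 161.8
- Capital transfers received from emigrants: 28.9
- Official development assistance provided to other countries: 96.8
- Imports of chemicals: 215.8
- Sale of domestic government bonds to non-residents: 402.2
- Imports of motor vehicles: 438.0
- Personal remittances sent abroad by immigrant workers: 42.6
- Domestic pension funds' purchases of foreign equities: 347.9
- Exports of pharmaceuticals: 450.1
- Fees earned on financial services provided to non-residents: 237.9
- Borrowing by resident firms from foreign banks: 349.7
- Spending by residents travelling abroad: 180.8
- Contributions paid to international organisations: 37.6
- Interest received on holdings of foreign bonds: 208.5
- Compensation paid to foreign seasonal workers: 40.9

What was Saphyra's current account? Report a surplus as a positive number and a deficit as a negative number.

-1226.8

Goods: -215.8 - 438.0 - 450.7 - 781.9 + 450.1 = -1436.3
Services: -180.8 + 161.8 + 237.9 = 218.9
Primary income: 208.5 - 40.9 = 167.6
Secondary income: -42.6 - 96.8 - 37.6 = -177.0
Current account = (-1436.3) + 218.9 + 167.6 + (-177.0) = -1226.8
(Excluded from the current account — capital account: capital transfers received from emigrants 28.9; financial account: sale of domestic government bonds to non-residents 402.2, domestic pension funds' purchases of foreign equities 347.9, borrowing by resident firms from foreign banks 349.7.)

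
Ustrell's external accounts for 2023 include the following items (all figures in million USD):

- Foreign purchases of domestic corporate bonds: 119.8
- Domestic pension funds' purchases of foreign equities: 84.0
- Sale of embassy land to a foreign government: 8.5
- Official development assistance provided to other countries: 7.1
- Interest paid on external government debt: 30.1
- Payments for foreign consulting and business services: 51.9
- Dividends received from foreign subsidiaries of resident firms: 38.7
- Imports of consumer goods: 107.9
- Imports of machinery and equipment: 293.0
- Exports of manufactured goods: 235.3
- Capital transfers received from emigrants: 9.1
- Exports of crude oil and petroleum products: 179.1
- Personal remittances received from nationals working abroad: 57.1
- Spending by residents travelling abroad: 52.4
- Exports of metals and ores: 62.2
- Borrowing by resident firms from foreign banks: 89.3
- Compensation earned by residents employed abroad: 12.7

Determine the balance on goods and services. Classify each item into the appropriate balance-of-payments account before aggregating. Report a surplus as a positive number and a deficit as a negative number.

Goods: -107.9 - 293.0 + 179.1 + 62.2 + 235.3 = 75.7
Services: -51.9 - 52.4 = -104.3
Trade balance = 75.7 + (-104.3) = -28.6
(Excluded from the trade balance — financial account: foreign purchases of domestic corporate bonds 119.8, domestic pension funds' purchases of foreign equities 84.0, borrowing by resident firms from foreign banks 89.3; capital account: sale of embassy land to a foreign government 8.5, capital transfers received from emigrants 9.1; secondary income: official development assistance provided to other countries 7.1, personal remittances received from nationals working abroad 57.1; primary income: interest paid on external government debt 30.1, dividends received from foreign subsidiaries of resident firms 38.7, compensation earned by residents employed abroad 12.7.)

-28.6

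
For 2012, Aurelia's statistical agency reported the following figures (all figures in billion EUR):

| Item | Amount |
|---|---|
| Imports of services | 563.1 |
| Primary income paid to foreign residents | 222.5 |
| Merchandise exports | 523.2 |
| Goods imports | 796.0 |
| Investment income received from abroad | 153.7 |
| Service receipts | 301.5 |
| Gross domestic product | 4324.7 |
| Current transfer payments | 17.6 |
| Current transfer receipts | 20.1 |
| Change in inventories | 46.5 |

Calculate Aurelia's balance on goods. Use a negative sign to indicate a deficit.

-272.8

Goods balance = 523.2 - 796.0 = -272.8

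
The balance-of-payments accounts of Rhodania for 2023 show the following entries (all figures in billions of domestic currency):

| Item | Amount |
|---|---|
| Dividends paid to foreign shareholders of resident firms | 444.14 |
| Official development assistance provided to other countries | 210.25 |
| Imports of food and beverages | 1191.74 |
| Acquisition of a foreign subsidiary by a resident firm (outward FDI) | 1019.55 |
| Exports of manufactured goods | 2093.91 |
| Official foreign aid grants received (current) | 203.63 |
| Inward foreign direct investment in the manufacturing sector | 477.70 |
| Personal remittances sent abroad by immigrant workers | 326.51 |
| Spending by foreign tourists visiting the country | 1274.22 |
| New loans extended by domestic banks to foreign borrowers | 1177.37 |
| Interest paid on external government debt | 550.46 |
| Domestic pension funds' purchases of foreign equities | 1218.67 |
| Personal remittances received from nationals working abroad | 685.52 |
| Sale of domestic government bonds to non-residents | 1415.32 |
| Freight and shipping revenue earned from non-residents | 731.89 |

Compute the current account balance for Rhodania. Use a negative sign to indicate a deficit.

2266.07

Goods: 2093.91 - 1191.74 = 902.17
Services: 731.89 + 1274.22 = 2006.11
Primary income: -444.14 - 550.46 = -994.60
Secondary income: -326.51 - 210.25 + 203.63 + 685.52 = 352.39
Current account = 902.17 + 2006.11 + (-994.60) + 352.39 = 2266.07
(Excluded from the current account — financial account: acquisition of a foreign subsidiary by a resident firm (outward FDI) 1019.55, inward foreign direct investment in the manufacturing sector 477.70, new loans extended by domestic banks to foreign borrowers 1177.37, domestic pension funds' purchases of foreign equities 1218.67, sale of domestic government bonds to non-residents 1415.32.)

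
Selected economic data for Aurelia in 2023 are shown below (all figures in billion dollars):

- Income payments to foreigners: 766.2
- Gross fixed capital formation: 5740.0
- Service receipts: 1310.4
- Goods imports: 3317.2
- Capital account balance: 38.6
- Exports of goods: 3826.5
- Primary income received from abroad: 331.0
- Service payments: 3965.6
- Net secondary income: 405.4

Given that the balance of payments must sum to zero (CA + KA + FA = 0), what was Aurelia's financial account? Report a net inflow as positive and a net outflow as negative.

2137.1

Goods balance = 3826.5 - 3317.2 = 509.3
Services balance = 1310.4 - 3965.6 = -2655.2
Trade balance (goods + services) = 509.3 + (-2655.2) = -2145.9
Net primary income = 331.0 - 766.2 = -435.2
Net secondary income = 405.4
Current account = -2145.9 + (-435.2) + 405.4 = -2175.7
Financial account = -(-2175.7 + 38.6) = 2137.1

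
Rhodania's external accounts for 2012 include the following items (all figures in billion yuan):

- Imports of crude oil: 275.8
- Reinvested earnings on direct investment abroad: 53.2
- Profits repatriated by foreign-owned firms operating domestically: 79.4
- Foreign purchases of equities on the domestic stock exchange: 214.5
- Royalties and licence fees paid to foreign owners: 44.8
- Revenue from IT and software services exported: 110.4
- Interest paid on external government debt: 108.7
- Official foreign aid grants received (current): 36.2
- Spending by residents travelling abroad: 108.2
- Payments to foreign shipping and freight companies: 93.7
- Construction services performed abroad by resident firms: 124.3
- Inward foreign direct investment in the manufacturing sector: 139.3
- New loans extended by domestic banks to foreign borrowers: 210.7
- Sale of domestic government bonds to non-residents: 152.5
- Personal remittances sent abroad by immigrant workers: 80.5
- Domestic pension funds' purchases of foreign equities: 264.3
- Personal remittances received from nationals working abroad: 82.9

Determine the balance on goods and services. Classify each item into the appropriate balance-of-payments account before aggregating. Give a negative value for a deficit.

Goods: -275.8
Services: -108.2 + 124.3 - 93.7 + 110.4 - 44.8 = -12.0
Trade balance = -275.8 + (-12.0) = -287.8
(Excluded from the trade balance — primary income: reinvested earnings on direct investment abroad 53.2, profits repatriated by foreign-owned firms operating domestically 79.4, interest paid on external government debt 108.7; financial account: foreign purchases of equities on the domestic stock exchange 214.5, inward foreign direct investment in the manufacturing sector 139.3, new loans extended by domestic banks to foreign borrowers 210.7, sale of domestic government bonds to non-residents 152.5, domestic pension funds' purchases of foreign equities 264.3; secondary income: official foreign aid grants received (current) 36.2, personal remittances sent abroad by immigrant workers 80.5, personal remittances received from nationals working abroad 82.9.)

-287.8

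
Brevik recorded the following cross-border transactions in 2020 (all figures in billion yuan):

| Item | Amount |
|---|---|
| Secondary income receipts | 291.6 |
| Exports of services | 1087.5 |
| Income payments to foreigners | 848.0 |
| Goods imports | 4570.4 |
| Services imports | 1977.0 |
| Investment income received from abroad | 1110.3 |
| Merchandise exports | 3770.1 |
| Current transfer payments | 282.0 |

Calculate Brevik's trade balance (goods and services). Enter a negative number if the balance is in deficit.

-1689.8

Goods balance = 3770.1 - 4570.4 = -800.3
Services balance = 1087.5 - 1977.0 = -889.5
Trade balance (goods + services) = -800.3 + (-889.5) = -1689.8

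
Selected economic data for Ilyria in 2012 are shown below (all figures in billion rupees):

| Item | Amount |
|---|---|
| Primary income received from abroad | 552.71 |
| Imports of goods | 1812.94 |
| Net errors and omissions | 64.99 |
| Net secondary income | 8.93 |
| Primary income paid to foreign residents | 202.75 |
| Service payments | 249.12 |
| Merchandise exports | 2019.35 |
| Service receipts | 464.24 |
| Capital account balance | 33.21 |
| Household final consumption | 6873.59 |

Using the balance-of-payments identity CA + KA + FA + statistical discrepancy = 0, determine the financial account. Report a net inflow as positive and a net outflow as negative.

Goods balance = 2019.35 - 1812.94 = 206.41
Services balance = 464.24 - 249.12 = 215.12
Trade balance (goods + services) = 206.41 + 215.12 = 421.53
Net primary income = 552.71 - 202.75 = 349.96
Net secondary income = 8.93
Current account = 421.53 + 349.96 + 8.93 = 780.42
Financial account = -(780.42 + 33.21 + 64.99) = -878.62

-878.62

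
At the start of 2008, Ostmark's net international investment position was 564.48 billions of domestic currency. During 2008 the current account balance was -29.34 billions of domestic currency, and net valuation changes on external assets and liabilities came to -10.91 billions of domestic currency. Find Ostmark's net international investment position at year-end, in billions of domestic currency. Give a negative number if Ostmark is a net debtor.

524.23

Change in NIIP = current account + net valuation change = -29.34 + (-10.91) = -40.25
End-of-year NIIP = 564.48 + (-40.25) = 524.23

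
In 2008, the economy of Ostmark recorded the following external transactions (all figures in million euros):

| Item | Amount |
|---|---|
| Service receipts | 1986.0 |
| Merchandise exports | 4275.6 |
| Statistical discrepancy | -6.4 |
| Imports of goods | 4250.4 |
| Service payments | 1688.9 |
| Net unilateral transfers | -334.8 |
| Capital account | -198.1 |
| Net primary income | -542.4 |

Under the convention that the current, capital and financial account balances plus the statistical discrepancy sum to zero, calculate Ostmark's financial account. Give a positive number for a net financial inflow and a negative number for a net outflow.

759.4

Goods balance = 4275.6 - 4250.4 = 25.2
Services balance = 1986.0 - 1688.9 = 297.1
Trade balance (goods + services) = 25.2 + 297.1 = 322.3
Net primary income = -542.4
Net secondary income = -334.8
Current account = 322.3 + (-542.4) + (-334.8) = -554.9
Financial account = -(-554.9 + (-198.1) + (-6.4)) = 759.4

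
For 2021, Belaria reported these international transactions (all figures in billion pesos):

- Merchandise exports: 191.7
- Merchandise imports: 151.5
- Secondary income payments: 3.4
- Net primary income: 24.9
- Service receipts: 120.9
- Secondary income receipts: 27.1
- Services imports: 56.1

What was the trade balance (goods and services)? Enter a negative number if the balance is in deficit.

105.0

Goods balance = 191.7 - 151.5 = 40.2
Services balance = 120.9 - 56.1 = 64.8
Trade balance (goods + services) = 40.2 + 64.8 = 105.0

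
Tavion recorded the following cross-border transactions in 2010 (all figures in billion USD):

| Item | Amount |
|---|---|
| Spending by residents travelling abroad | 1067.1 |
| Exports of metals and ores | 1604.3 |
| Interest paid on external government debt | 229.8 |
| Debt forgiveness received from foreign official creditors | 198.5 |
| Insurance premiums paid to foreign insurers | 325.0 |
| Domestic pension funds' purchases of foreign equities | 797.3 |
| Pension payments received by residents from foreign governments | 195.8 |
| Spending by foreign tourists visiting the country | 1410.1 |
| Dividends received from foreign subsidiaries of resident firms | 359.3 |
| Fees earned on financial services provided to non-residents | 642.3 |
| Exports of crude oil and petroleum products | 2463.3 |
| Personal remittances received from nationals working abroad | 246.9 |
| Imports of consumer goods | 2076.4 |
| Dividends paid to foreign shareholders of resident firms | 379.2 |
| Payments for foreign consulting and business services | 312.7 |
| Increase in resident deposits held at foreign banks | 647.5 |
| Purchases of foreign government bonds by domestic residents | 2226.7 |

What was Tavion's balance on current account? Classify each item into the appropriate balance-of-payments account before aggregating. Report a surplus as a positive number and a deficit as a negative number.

2531.8

Goods: -2076.4 + 1604.3 + 2463.3 = 1991.2
Services: -312.7 + 642.3 - 325.0 + 1410.1 - 1067.1 = 347.6
Primary income: 359.3 - 229.8 - 379.2 = -249.7
Secondary income: 246.9 + 195.8 = 442.7
Current account = 1991.2 + 347.6 + (-249.7) + 442.7 = 2531.8
(Excluded from the current account — capital account: debt forgiveness received from foreign official creditors 198.5; financial account: domestic pension funds' purchases of foreign equities 797.3, increase in resident deposits held at foreign banks 647.5, purchases of foreign government bonds by domestic residents 2226.7.)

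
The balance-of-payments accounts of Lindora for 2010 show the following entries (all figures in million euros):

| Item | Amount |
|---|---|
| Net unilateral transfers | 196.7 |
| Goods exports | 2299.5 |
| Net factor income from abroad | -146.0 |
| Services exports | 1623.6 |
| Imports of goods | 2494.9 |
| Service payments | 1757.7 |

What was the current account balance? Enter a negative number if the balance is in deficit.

Goods balance = 2299.5 - 2494.9 = -195.4
Services balance = 1623.6 - 1757.7 = -134.1
Trade balance (goods + services) = -195.4 + (-134.1) = -329.5
Net primary income = -146.0
Net secondary income = 196.7
Current account = -329.5 + (-146.0) + 196.7 = -278.8

-278.8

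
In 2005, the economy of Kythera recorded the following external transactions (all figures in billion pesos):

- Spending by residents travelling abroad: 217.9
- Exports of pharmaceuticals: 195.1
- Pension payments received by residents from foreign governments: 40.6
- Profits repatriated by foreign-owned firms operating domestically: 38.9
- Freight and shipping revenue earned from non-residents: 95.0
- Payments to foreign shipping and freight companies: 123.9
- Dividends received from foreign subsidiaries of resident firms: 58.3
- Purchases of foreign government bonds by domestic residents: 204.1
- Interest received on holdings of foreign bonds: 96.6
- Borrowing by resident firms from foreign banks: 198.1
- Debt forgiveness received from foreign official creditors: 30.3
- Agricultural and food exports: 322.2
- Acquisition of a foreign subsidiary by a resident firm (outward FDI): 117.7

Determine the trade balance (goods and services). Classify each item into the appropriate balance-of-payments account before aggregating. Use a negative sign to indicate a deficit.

270.5

Goods: 322.2 + 195.1 = 517.3
Services: -217.9 - 123.9 + 95.0 = -246.8
Trade balance = 517.3 + (-246.8) = 270.5
(Excluded from the trade balance — secondary income: pension payments received by residents from foreign governments 40.6; primary income: profits repatriated by foreign-owned firms operating domestically 38.9, dividends received from foreign subsidiaries of resident firms 58.3, interest received on holdings of foreign bonds 96.6; financial account: purchases of foreign government bonds by domestic residents 204.1, borrowing by resident firms from foreign banks 198.1, acquisition of a foreign subsidiary by a resident firm (outward FDI) 117.7; capital account: debt forgiveness received from foreign official creditors 30.3.)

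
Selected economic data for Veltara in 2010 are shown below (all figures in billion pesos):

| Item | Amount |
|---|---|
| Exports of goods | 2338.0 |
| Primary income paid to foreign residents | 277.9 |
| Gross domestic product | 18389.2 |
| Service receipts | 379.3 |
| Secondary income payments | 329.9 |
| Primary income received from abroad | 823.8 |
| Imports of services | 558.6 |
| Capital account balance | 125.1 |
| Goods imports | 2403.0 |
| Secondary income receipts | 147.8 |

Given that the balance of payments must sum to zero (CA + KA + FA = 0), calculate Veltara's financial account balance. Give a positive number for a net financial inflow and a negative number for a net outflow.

-244.6

Goods balance = 2338.0 - 2403.0 = -65.0
Services balance = 379.3 - 558.6 = -179.3
Trade balance (goods + services) = -65.0 + (-179.3) = -244.3
Net primary income = 823.8 - 277.9 = 545.9
Net secondary income = 147.8 - 329.9 = -182.1
Current account = -244.3 + 545.9 + (-182.1) = 119.5
Financial account = -(119.5 + 125.1) = -244.6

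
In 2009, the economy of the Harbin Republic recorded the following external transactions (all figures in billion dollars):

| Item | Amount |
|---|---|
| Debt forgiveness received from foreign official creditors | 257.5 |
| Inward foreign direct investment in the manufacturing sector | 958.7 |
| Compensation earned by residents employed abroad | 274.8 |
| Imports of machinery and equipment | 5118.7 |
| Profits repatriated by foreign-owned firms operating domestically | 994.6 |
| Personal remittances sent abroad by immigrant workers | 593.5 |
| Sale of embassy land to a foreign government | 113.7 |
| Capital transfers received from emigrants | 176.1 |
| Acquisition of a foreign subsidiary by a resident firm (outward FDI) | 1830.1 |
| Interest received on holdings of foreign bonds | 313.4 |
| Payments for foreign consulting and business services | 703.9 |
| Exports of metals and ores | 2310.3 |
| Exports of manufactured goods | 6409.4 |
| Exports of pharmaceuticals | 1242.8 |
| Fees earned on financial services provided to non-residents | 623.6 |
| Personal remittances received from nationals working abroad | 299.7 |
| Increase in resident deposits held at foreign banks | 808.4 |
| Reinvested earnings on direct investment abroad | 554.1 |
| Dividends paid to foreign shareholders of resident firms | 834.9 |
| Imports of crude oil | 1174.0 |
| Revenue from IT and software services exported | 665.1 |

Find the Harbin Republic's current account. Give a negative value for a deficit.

3273.6

Goods: 6409.4 - 1174.0 + 1242.8 - 5118.7 + 2310.3 = 3669.8
Services: -703.9 + 623.6 + 665.1 = 584.8
Primary income: -994.6 + 313.4 + 554.1 - 834.9 + 274.8 = -687.2
Secondary income: 299.7 - 593.5 = -293.8
Current account = 3669.8 + 584.8 + (-687.2) + (-293.8) = 3273.6
(Excluded from the current account — capital account: debt forgiveness received from foreign official creditors 257.5, sale of embassy land to a foreign government 113.7, capital transfers received from emigrants 176.1; financial account: inward foreign direct investment in the manufacturing sector 958.7, acquisition of a foreign subsidiary by a resident firm (outward FDI) 1830.1, increase in resident deposits held at foreign banks 808.4.)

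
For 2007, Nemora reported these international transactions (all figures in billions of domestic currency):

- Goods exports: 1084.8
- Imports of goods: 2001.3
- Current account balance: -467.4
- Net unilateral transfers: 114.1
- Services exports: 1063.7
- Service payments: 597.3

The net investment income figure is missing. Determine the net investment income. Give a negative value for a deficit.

-131.4

Current account = goods balance + services balance + net primary income + net secondary income
Sum of the known components = -336.0
Net investment income = CA - (known components) = -467.4 - (-336.0) = -131.4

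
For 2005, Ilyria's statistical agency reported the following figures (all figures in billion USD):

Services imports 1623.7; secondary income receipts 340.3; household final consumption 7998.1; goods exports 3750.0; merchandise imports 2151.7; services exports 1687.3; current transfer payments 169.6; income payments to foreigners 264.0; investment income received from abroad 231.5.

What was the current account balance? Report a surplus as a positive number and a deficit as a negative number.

Goods balance = 3750.0 - 2151.7 = 1598.3
Services balance = 1687.3 - 1623.7 = 63.6
Trade balance (goods + services) = 1598.3 + 63.6 = 1661.9
Net primary income = 231.5 - 264.0 = -32.5
Net secondary income = 340.3 - 169.6 = 170.7
Current account = 1661.9 + (-32.5) + 170.7 = 1800.1

1800.1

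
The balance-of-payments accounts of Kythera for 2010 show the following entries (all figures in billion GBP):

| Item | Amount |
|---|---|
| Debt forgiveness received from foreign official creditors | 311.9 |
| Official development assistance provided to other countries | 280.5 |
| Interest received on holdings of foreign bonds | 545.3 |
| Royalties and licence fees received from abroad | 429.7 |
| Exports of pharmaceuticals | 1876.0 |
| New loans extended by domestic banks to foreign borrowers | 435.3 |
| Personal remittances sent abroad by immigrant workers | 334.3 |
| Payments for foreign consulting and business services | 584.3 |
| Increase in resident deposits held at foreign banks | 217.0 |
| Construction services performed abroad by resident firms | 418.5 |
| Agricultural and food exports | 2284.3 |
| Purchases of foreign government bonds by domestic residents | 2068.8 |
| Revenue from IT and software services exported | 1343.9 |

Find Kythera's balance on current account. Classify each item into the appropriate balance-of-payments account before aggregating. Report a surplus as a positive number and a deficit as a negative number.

5698.6

Goods: 2284.3 + 1876.0 = 4160.3
Services: 418.5 - 584.3 + 429.7 + 1343.9 = 1607.8
Primary income: 545.3
Secondary income: -334.3 - 280.5 = -614.8
Current account = 4160.3 + 1607.8 + 545.3 + (-614.8) = 5698.6
(Excluded from the current account — capital account: debt forgiveness received from foreign official creditors 311.9; financial account: new loans extended by domestic banks to foreign borrowers 435.3, increase in resident deposits held at foreign banks 217.0, purchases of foreign government bonds by domestic residents 2068.8.)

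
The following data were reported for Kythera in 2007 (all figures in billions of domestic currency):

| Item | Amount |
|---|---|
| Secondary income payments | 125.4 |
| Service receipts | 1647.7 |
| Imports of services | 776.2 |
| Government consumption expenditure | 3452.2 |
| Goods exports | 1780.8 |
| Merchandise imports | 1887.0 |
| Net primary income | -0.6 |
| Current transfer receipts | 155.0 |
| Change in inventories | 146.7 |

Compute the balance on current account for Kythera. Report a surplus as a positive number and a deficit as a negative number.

794.3

Goods balance = 1780.8 - 1887.0 = -106.2
Services balance = 1647.7 - 776.2 = 871.5
Trade balance (goods + services) = -106.2 + 871.5 = 765.3
Net primary income = -0.6
Net secondary income = 155.0 - 125.4 = 29.6
Current account = 765.3 + (-0.6) + 29.6 = 794.3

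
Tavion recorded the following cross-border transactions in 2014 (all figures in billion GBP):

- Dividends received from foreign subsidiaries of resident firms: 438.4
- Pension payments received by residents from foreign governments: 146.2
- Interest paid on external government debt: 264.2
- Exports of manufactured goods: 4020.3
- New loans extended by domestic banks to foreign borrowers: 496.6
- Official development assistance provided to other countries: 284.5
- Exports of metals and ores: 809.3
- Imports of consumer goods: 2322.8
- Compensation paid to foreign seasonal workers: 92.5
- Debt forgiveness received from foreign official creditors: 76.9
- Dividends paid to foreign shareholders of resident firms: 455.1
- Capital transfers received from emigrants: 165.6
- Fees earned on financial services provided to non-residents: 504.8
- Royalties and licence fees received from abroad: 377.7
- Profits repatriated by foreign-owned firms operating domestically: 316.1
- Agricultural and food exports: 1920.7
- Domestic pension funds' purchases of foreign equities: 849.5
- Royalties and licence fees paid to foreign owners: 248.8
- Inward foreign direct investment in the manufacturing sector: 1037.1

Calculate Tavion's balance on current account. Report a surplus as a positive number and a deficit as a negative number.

Goods: 809.3 + 1920.7 + 4020.3 - 2322.8 = 4427.5
Services: 504.8 - 248.8 + 377.7 = 633.7
Primary income: -316.1 + 438.4 - 92.5 - 455.1 - 264.2 = -689.5
Secondary income: -284.5 + 146.2 = -138.3
Current account = 4427.5 + 633.7 + (-689.5) + (-138.3) = 4233.4
(Excluded from the current account — financial account: new loans extended by domestic banks to foreign borrowers 496.6, domestic pension funds' purchases of foreign equities 849.5, inward foreign direct investment in the manufacturing sector 1037.1; capital account: debt forgiveness received from foreign official creditors 76.9, capital transfers received from emigrants 165.6.)

4233.4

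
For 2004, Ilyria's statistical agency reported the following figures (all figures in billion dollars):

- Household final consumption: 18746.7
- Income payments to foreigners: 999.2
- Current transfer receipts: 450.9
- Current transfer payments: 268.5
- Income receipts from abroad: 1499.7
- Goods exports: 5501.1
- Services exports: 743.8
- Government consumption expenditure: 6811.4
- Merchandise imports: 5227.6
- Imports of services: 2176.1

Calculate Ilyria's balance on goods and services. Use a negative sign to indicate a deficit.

-1158.8

Goods balance = 5501.1 - 5227.6 = 273.5
Services balance = 743.8 - 2176.1 = -1432.3
Trade balance (goods + services) = 273.5 + (-1432.3) = -1158.8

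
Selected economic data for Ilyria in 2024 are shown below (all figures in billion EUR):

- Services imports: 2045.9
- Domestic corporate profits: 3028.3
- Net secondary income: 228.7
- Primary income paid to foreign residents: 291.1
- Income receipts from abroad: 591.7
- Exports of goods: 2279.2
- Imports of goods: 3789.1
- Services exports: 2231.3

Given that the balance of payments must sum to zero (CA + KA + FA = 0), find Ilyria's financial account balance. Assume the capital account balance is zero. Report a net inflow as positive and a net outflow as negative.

795.2

Goods balance = 2279.2 - 3789.1 = -1509.9
Services balance = 2231.3 - 2045.9 = 185.4
Trade balance (goods + services) = -1509.9 + 185.4 = -1324.5
Net primary income = 591.7 - 291.1 = 300.6
Net secondary income = 228.7
Current account = -1324.5 + 300.6 + 228.7 = -795.2
Financial account = -(-795.2) = 795.2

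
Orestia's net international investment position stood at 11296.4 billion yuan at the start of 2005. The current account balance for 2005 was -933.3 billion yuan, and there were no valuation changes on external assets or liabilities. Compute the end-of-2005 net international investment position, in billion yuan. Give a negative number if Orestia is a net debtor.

With no valuation effects, change in NIIP = current account = -933.3
End-of-year NIIP = 11296.4 + (-933.3) = 10363.1

10363.1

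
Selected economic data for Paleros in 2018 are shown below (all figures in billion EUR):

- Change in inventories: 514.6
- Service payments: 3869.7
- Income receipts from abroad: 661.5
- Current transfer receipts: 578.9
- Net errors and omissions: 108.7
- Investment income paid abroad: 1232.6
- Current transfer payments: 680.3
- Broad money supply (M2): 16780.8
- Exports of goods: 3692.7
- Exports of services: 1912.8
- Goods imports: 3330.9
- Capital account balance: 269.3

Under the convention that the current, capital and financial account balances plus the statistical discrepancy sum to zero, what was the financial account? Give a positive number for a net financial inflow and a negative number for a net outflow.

Goods balance = 3692.7 - 3330.9 = 361.8
Services balance = 1912.8 - 3869.7 = -1956.9
Trade balance (goods + services) = 361.8 + (-1956.9) = -1595.1
Net primary income = 661.5 - 1232.6 = -571.1
Net secondary income = 578.9 - 680.3 = -101.4
Current account = -1595.1 + (-571.1) + (-101.4) = -2267.6
Financial account = -(-2267.6 + 269.3 + 108.7) = 1889.6

1889.6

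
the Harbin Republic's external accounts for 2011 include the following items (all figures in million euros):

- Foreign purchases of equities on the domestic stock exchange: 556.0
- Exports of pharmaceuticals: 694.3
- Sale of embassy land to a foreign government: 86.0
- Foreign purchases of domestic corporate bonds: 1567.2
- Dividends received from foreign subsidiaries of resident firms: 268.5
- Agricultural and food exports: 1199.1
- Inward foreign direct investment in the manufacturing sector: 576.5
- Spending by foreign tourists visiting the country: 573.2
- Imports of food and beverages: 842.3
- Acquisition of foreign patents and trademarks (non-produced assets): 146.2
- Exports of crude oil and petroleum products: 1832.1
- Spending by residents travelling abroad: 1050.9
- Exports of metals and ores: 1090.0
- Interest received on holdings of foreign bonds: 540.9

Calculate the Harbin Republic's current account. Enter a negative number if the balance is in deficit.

Goods: 1090.0 + 694.3 + 1832.1 + 1199.1 - 842.3 = 3973.2
Services: -1050.9 + 573.2 = -477.7
Primary income: 268.5 + 540.9 = 809.4
Current account = 3973.2 + (-477.7) + 809.4 = 4304.9
(Excluded from the current account — financial account: foreign purchases of equities on the domestic stock exchange 556.0, foreign purchases of domestic corporate bonds 1567.2, inward foreign direct investment in the manufacturing sector 576.5; capital account: sale of embassy land to a foreign government 86.0, acquisition of foreign patents and trademarks (non-produced assets) 146.2.)

4304.9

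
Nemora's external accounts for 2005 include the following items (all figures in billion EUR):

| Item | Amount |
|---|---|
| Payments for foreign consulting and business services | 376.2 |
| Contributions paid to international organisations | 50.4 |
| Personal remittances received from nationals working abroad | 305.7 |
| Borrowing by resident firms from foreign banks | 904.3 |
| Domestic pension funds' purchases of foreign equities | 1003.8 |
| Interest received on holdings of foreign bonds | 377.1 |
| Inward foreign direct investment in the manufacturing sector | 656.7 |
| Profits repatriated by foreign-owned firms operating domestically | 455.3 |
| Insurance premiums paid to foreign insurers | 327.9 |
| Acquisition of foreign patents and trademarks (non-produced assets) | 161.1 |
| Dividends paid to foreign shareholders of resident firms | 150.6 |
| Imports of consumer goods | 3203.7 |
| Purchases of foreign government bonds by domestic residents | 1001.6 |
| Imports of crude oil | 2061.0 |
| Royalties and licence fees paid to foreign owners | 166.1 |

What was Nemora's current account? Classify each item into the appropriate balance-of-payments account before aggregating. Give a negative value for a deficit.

Goods: -2061.0 - 3203.7 = -5264.7
Services: -166.1 - 376.2 - 327.9 = -870.2
Primary income: -455.3 + 377.1 - 150.6 = -228.8
Secondary income: 305.7 - 50.4 = 255.3
Current account = (-5264.7) + (-870.2) + (-228.8) + 255.3 = -6108.4
(Excluded from the current account — financial account: borrowing by resident firms from foreign banks 904.3, domestic pension funds' purchases of foreign equities 1003.8, inward foreign direct investment in the manufacturing sector 656.7, purchases of foreign government bonds by domestic residents 1001.6; capital account: acquisition of foreign patents and trademarks (non-produced assets) 161.1.)

-6108.4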